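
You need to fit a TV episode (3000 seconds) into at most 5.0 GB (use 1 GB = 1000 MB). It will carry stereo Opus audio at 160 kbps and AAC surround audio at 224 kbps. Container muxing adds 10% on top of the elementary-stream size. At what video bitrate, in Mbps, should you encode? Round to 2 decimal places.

11.74 Mbps

Budget: 5.0 GB = 40000.0 Mb.
Stream payload after overhead: 40000.0 / 1.10 = 36363.6 Mb.
Total bitrate budget: 36363.6 Mb / 3000 s = 12.121 Mbps.
Audio total: 160 + 224 = 384 kbps = 0.384 Mbps.
Video: 12.121 − 0.384 = 11.737 Mbps.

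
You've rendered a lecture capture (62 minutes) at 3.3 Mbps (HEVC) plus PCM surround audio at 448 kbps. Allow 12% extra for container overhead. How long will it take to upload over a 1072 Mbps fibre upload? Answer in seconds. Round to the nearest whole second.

15 seconds

62 min = 3720 s
Audio: 448 kbps = 0.448 Mbps.
Total bitrate: 3.748 Mbps.
File: 3.748 Mbps × 3720 s = 13942.6 Mb.
With 12% container overhead: ×1.12. → 15615.7 Mb.
At 1072 Mbps: 15615.7 / 1072 = 14.6 s ≈ 14.6 seconds.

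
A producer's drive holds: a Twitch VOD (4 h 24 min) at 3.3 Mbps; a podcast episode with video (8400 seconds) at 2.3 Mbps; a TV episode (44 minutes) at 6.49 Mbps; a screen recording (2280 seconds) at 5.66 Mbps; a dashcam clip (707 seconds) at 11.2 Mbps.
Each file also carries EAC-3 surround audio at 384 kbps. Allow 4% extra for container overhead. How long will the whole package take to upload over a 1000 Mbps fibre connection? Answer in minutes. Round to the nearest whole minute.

2 minutes

Audio: 384 kbps = 0.384 Mbps.
Twitch VOD: 3.684 Mbps × 15840 s × 1.04 = 60688.7 Mb
podcast episode with video: 2.684 Mbps × 8400 s × 1.04 = 23447.4 Mb
TV episode: 6.874 Mbps × 2640 s × 1.04 = 18873.3 Mb
screen recording: 6.044 Mbps × 2280 s × 1.04 = 14331.5 Mb
dashcam clip: 11.584 Mbps × 707 s × 1.04 = 8517.5 Mb
Total: 125858.4 Mb = 15732.3 MB.
At 1000 Mbps: 125858.4 / 1000 = 126 s ≈ 2.1 minutes.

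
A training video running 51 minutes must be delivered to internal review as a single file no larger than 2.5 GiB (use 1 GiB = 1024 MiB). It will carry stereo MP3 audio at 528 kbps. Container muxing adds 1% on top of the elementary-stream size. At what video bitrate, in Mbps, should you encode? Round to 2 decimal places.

Budget: 2.5 GiB = 21474.8 Mb.
Stream payload after overhead: 21474.8 / 1.01 = 21262.2 Mb.
51 min = 3060 s
Total bitrate budget: 21262.2 Mb / 3060 s = 6.948 Mbps.
Audio: 528 kbps = 0.528 Mbps.
Video: 6.948 − 0.528 = 6.420 Mbps.

6.42 Mbps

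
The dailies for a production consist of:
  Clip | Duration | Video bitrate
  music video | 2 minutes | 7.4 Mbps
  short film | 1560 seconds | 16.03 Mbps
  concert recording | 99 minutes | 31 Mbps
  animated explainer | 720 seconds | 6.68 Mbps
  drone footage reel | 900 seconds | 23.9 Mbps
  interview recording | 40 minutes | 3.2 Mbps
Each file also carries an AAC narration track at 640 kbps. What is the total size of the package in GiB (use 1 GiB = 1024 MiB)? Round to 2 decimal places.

29.28 GiB

Audio: 640 kbps = 0.640 Mbps.
music video: 8.040 Mbps × 120 s = 964.8 Mb
short film: 16.670 Mbps × 1560 s = 26005.2 Mb
concert recording: 31.640 Mbps × 5940 s = 187941.6 Mb
animated explainer: 7.320 Mbps × 720 s = 5270.4 Mb
drone footage reel: 24.540 Mbps × 900 s = 22086.0 Mb
interview recording: 3.840 Mbps × 2400 s = 9216.0 Mb
Total: 251484.0 Mb = 31435.5 MB.
= 29.28 GiB.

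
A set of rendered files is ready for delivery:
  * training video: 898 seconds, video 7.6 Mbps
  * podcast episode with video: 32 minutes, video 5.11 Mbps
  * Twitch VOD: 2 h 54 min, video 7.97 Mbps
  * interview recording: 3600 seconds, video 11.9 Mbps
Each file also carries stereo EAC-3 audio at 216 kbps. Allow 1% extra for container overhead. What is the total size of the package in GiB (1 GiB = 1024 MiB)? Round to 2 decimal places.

Audio: 216 kbps = 0.216 Mbps.
training video: 7.816 Mbps × 898 s × 1.01 = 7089.0 Mb
podcast episode with video: 5.326 Mbps × 1920 s × 1.01 = 10328.2 Mb
Twitch VOD: 8.186 Mbps × 10440 s × 1.01 = 86316.5 Mb
interview recording: 12.116 Mbps × 3600 s × 1.01 = 44053.8 Mb
Total: 147787.4 Mb = 18473.4 MB.
= 17.20 GiB.

17.20 GiB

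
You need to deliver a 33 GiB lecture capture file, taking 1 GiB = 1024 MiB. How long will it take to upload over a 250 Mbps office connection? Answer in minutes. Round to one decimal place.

18.9 minutes

File: 33 GiB = 283467.8 Mb.
At 250 Mbps: 283467.8 / 250 = 1133.9 s ≈ 18.9 minutes.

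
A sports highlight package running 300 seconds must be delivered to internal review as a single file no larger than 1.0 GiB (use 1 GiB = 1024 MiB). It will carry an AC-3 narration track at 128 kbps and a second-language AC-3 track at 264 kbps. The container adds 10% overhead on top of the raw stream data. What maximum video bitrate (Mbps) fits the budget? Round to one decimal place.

25.6 Mbps

Budget: 1.0 GiB = 8589.9 Mb.
Stream payload after overhead: 8589.9 / 1.10 = 7809.0 Mb.
Total bitrate budget: 7809.0 Mb / 300 s = 26.030 Mbps.
Audio total: 128 + 264 = 392 kbps = 0.392 Mbps.
Video: 26.030 − 0.392 = 25.638 Mbps.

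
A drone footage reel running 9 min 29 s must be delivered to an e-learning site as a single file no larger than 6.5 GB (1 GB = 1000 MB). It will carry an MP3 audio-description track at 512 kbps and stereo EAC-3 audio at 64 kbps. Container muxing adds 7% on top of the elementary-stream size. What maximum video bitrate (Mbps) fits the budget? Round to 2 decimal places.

84.83 Mbps

Budget: 6.5 GB = 52000.0 Mb.
Stream payload after overhead: 52000.0 / 1.07 = 48598.1 Mb.
9 min 29 s = 569 s
Total bitrate budget: 48598.1 Mb / 569 s = 85.410 Mbps.
Audio total: 512 + 64 = 576 kbps = 0.576 Mbps.
Video: 85.410 − 0.576 = 84.834 Mbps.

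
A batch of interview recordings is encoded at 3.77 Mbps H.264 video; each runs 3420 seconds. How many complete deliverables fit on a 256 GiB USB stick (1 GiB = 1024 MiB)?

170

Per item: 3.770 Mbps × 3420 s = 12,893 Mb = 1,612 MB.
Capacity: 256 GiB = 2,199,023 Mb; 170.55 items → 170 complete.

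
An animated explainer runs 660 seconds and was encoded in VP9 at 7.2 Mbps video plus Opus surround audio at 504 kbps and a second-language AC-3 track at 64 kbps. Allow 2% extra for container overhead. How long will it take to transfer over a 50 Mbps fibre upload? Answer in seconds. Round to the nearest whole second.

Audio total: 504 + 64 = 568 kbps = 0.568 Mbps.
Total bitrate: 7.768 Mbps.
File: 7.768 Mbps × 660 s = 5126.9 Mb.
With 2% container overhead: ×1.02. → 5229.4 Mb.
At 50 Mbps: 5229.4 / 50 = 104.6 s ≈ 105 seconds.

105 seconds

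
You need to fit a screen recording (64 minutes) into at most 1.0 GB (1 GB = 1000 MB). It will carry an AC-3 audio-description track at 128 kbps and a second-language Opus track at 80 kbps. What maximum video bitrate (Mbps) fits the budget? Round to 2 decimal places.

Budget: 1.0 GB = 8000.0 Mb.
64 min = 3840 s
Total bitrate budget: 8000.0 Mb / 3840 s = 2.083 Mbps.
Audio total: 128 + 80 = 208 kbps = 0.208 Mbps.
Video: 2.083 − 0.208 = 1.875 Mbps.

1.88 Mbps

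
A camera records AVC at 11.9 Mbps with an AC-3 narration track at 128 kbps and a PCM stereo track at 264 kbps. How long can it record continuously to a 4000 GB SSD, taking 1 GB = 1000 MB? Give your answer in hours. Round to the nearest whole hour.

Audio total: 128 + 264 = 392 kbps = 0.392 Mbps.
Total bitrate: 11.9 + 0.392 = 12.292 Mbps.
Capacity: 4000 GB = 32,000,000 Mb.
Recording time: 32,000,000 / 12.292 = 2,603,319 s ≈ 723 hours.

723 hours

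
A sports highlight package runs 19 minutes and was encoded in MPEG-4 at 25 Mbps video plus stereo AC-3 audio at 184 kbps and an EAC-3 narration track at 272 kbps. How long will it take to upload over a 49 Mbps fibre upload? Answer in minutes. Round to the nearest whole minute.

10 minutes

19 min = 1140 s
Audio total: 184 + 272 = 456 kbps = 0.456 Mbps.
Total bitrate: 25.456 Mbps.
File: 25.456 Mbps × 1140 s = 29019.8 Mb.
At 49 Mbps: 29019.8 / 49 = 592.2 s ≈ 9.87 minutes.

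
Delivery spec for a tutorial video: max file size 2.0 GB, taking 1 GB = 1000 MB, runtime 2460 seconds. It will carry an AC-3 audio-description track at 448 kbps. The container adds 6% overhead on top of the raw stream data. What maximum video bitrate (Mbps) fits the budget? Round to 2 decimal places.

5.69 Mbps

Budget: 2.0 GB = 16000.0 Mb.
Stream payload after overhead: 16000.0 / 1.06 = 15094.3 Mb.
Total bitrate budget: 15094.3 Mb / 2460 s = 6.136 Mbps.
Audio: 448 kbps = 0.448 Mbps.
Video: 6.136 − 0.448 = 5.688 Mbps.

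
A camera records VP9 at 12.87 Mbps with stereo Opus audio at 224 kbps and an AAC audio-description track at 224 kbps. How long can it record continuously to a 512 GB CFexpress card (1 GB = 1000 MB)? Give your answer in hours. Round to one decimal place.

85.4 hours

Audio total: 224 + 224 = 448 kbps = 0.448 Mbps.
Total bitrate: 12.87 + 0.448 = 13.318 Mbps.
Capacity: 512 GB = 4,096,000 Mb.
Recording time: 4,096,000 / 13.318 = 307,554 s ≈ 85.4 hours.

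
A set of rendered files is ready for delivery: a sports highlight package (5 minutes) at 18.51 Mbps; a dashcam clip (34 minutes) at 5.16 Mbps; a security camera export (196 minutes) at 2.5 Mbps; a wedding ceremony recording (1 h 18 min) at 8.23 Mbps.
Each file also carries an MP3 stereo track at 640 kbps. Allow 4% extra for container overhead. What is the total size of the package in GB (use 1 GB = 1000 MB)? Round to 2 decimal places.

Audio: 640 kbps = 0.640 Mbps.
sports highlight package: 19.150 Mbps × 300 s × 1.04 = 5974.8 Mb
dashcam clip: 5.800 Mbps × 2040 s × 1.04 = 12305.3 Mb
security camera export: 3.140 Mbps × 11760 s × 1.04 = 38403.5 Mb
wedding ceremony recording: 8.870 Mbps × 4680 s × 1.04 = 43172.1 Mb
Total: 99855.6 Mb = 12482.0 MB.
= 12.48 GB.

12.48 GB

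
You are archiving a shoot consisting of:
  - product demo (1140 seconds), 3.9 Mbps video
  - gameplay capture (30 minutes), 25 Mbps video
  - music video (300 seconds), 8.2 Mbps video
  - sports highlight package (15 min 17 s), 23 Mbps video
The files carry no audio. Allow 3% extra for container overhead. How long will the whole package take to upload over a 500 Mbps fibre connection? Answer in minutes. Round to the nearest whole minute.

product demo: 3.900 Mbps × 1140 s × 1.03 = 4579.4 Mb
gameplay capture: 25.000 Mbps × 1800 s × 1.03 = 46350.0 Mb
music video: 8.200 Mbps × 300 s × 1.03 = 2533.8 Mb
sports highlight package: 23.000 Mbps × 917 s × 1.03 = 21723.7 Mb
Total: 75186.9 Mb = 9398.4 MB.
At 500 Mbps: 75186.9 / 500 = 150 s ≈ 2.51 minutes.

3 minutes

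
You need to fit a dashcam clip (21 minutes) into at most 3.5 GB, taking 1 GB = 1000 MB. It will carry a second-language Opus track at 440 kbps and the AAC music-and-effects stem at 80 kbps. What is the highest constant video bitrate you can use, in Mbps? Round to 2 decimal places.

21.70 Mbps

Budget: 3.5 GB = 28000.0 Mb.
21 min = 1260 s
Total bitrate budget: 28000.0 Mb / 1260 s = 22.222 Mbps.
Audio total: 440 + 80 = 520 kbps = 0.520 Mbps.
Video: 22.222 − 0.520 = 21.702 Mbps.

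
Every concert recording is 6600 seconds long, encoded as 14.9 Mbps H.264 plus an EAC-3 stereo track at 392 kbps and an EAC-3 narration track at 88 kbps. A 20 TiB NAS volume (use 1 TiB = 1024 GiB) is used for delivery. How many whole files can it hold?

1733

Audio total: 392 + 88 = 480 kbps = 0.480 Mbps.
Total bitrate: 15.380 Mbps.
Per item: 15.380 Mbps × 6600 s = 101,508 Mb = 12,688 MB.
Capacity: 20 TiB = 175,921,860 Mb; 1733.08 items → 1733 complete.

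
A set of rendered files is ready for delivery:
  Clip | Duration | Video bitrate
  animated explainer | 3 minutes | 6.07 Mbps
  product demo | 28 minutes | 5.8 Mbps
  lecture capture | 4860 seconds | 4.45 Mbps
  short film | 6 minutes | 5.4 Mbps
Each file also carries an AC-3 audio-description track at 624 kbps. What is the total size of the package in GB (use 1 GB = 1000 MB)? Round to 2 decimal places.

Audio: 624 kbps = 0.624 Mbps.
animated explainer: 6.694 Mbps × 180 s = 1204.9 Mb
product demo: 6.424 Mbps × 1680 s = 10792.3 Mb
lecture capture: 5.074 Mbps × 4860 s = 24659.6 Mb
short film: 6.024 Mbps × 360 s = 2168.6 Mb
Total: 38825.5 Mb = 4853.2 MB.
= 4.853 GB.

4.85 GB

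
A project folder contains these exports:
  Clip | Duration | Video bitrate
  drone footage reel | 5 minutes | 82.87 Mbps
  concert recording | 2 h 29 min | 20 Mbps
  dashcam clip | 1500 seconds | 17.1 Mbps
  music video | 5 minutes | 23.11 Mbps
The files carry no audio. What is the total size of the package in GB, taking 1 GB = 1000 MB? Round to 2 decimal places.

29.53 GB

drone footage reel: 82.870 Mbps × 300 s = 24861.0 Mb
concert recording: 20.000 Mbps × 8940 s = 178800.0 Mb
dashcam clip: 17.100 Mbps × 1500 s = 25650.0 Mb
music video: 23.110 Mbps × 300 s = 6933.0 Mb
Total: 236244.0 Mb = 29530.5 MB.
= 29.53 GB.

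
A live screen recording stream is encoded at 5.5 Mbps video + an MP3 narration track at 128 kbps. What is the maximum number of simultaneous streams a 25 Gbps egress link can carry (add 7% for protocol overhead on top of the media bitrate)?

Audio: 128 kbps = 0.128 Mbps.
Per-viewer media rate: 5.628 Mbps.
On the wire with 7% overhead: 6.022 Mbps.
25 Gbps = 25,000 Mbps; 25,000 / 6.022 = 4151.47 → 4151 viewers.

4151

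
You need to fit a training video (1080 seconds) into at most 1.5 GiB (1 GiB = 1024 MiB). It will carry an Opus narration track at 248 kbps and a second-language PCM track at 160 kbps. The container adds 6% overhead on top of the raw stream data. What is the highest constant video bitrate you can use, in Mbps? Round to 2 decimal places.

Budget: 1.5 GiB = 12884.9 Mb.
Stream payload after overhead: 12884.9 / 1.06 = 12155.6 Mb.
Total bitrate budget: 12155.6 Mb / 1080 s = 11.255 Mbps.
Audio total: 248 + 160 = 408 kbps = 0.408 Mbps.
Video: 11.255 − 0.408 = 10.847 Mbps.

10.85 Mbps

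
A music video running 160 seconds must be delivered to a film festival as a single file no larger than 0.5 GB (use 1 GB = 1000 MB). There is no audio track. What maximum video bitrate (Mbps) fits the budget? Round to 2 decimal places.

Budget: 0.5 GB = 4000.0 Mb.
Total bitrate budget: 4000.0 Mb / 160 s = 25.000 Mbps.

25.00 Mbps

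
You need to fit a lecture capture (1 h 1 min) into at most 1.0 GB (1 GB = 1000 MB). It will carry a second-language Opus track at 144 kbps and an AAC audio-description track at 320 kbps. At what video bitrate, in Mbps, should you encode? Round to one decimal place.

1.7 Mbps

Budget: 1.0 GB = 8000.0 Mb.
1 h 1 min = 61 min = 3660 s
Total bitrate budget: 8000.0 Mb / 3660 s = 2.186 Mbps.
Audio total: 144 + 320 = 464 kbps = 0.464 Mbps.
Video: 2.186 − 0.464 = 1.722 Mbps.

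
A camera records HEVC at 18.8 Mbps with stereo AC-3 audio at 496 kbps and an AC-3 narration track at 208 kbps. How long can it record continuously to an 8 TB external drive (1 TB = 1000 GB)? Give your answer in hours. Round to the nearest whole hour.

Audio total: 496 + 208 = 704 kbps = 0.704 Mbps.
Total bitrate: 18.8 + 0.704 = 19.504 Mbps.
Capacity: 8 TB = 64,000,000 Mb.
Recording time: 64,000,000 / 19.504 = 3,281,378 s ≈ 911 hours.

911 hours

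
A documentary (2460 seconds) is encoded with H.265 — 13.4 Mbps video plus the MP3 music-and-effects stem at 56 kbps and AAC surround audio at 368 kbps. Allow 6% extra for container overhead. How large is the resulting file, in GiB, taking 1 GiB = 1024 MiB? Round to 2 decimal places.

Audio total: 56 + 368 = 424 kbps = 0.424 Mbps.
Total bitrate: 13.4 + 0.424 = 13.824 Mbps.
Stream data: 13.824 Mbps × 2460 s = 34007.0 Mb.
With 6% container overhead: ×1.06.
36,047 Mb = 4,505,932,800 bytes ÷ 1,073,741,824 = 4.196 GiB.

4.20 GiB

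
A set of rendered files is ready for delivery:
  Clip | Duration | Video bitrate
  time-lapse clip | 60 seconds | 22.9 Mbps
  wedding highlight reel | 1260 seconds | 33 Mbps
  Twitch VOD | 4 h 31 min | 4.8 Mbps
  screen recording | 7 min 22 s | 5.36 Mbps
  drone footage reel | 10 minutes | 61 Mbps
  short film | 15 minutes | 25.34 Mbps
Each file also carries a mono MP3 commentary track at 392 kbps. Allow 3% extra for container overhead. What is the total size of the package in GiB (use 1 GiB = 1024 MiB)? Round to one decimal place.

22.8 GiB

Audio: 392 kbps = 0.392 Mbps.
time-lapse clip: 23.292 Mbps × 60 s × 1.03 = 1439.4 Mb
wedding highlight reel: 33.392 Mbps × 1260 s × 1.03 = 43336.1 Mb
Twitch VOD: 5.192 Mbps × 16260 s × 1.03 = 86954.6 Mb
screen recording: 5.752 Mbps × 442 s × 1.03 = 2618.7 Mb
drone footage reel: 61.392 Mbps × 600 s × 1.03 = 37940.3 Mb
short film: 25.732 Mbps × 900 s × 1.03 = 23853.6 Mb
Total: 196142.6 Mb = 24517.8 MB.
= 22.83 GiB.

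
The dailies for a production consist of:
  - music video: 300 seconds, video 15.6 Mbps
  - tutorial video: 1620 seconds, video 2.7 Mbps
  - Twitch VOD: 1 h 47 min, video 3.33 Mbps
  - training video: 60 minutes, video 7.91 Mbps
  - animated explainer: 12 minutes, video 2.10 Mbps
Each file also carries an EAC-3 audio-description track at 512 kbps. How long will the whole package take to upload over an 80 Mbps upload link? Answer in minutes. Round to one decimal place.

Audio: 512 kbps = 0.512 Mbps.
music video: 16.112 Mbps × 300 s = 4833.6 Mb
tutorial video: 3.212 Mbps × 1620 s = 5203.4 Mb
Twitch VOD: 3.842 Mbps × 6420 s = 24665.6 Mb
training video: 8.422 Mbps × 3600 s = 30319.2 Mb
animated explainer: 2.612 Mbps × 720 s = 1880.6 Mb
Total: 66902.5 Mb = 8362.8 MB.
At 80 Mbps: 66902.5 / 80 = 836 s ≈ 13.9 minutes.

13.9 minutes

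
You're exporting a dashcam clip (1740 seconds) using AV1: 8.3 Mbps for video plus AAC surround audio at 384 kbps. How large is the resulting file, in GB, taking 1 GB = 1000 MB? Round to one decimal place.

Audio: 384 kbps = 0.384 Mbps.
Total bitrate: 8.3 + 0.384 = 8.684 Mbps.
Stream data: 8.684 Mbps × 1740 s = 15110.2 Mb.
15,110 Mb ÷ 8 = 1,889 MB → 1.889 GB.

1.9 GB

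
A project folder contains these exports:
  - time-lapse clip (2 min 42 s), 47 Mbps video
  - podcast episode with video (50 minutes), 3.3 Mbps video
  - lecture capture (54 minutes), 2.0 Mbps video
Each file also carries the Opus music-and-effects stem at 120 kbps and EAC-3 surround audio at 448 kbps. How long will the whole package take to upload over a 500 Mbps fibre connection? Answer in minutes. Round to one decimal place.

Audio total: 120 + 448 = 568 kbps = 0.568 Mbps.
time-lapse clip: 47.568 Mbps × 162 s = 7706.0 Mb
podcast episode with video: 3.868 Mbps × 3000 s = 11604.0 Mb
lecture capture: 2.568 Mbps × 3240 s = 8320.3 Mb
Total: 27630.3 Mb = 3453.8 MB.
At 500 Mbps: 27630.3 / 500 = 55 s ≈ 0.921 minutes.

0.9 minutes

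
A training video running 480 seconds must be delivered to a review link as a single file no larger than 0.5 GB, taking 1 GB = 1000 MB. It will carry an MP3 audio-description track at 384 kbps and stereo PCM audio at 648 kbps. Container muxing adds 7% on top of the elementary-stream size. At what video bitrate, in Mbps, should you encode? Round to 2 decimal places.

Budget: 0.5 GB = 4000.0 Mb.
Stream payload after overhead: 4000.0 / 1.07 = 3738.3 Mb.
Total bitrate budget: 3738.3 Mb / 480 s = 7.788 Mbps.
Audio total: 384 + 648 = 1032 kbps = 1.032 Mbps.
Video: 7.788 − 1.032 = 6.756 Mbps.

6.76 Mbps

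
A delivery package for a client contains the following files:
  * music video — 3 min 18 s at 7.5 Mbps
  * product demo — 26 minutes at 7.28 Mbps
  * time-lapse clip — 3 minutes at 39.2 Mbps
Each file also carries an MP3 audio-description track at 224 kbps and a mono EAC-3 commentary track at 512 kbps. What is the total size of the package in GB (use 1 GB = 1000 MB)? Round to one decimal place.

Audio total: 224 + 512 = 736 kbps = 0.736 Mbps.
music video: 8.236 Mbps × 198 s = 1630.7 Mb
product demo: 8.016 Mbps × 1560 s = 12505.0 Mb
time-lapse clip: 39.936 Mbps × 180 s = 7188.5 Mb
Total: 21324.2 Mb = 2665.5 MB.
= 2.666 GB.

2.7 GB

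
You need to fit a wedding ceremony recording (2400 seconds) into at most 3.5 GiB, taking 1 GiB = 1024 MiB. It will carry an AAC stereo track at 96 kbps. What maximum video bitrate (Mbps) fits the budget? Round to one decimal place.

12.4 Mbps

Budget: 3.5 GiB = 30064.8 Mb.
Total bitrate budget: 30064.8 Mb / 2400 s = 12.527 Mbps.
Audio: 96 kbps = 0.096 Mbps.
Video: 12.527 − 0.096 = 12.431 Mbps.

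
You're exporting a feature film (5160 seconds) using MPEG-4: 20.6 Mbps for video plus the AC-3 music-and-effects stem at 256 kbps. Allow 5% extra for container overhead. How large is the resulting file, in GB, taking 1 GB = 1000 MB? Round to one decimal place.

Audio: 256 kbps = 0.256 Mbps.
Total bitrate: 20.6 + 0.256 = 20.856 Mbps.
Stream data: 20.856 Mbps × 5160 s = 107617.0 Mb.
With 5% container overhead: ×1.05.
112,998 Mb ÷ 8 = 14,125 MB → 14.12 GB.

14.1 GB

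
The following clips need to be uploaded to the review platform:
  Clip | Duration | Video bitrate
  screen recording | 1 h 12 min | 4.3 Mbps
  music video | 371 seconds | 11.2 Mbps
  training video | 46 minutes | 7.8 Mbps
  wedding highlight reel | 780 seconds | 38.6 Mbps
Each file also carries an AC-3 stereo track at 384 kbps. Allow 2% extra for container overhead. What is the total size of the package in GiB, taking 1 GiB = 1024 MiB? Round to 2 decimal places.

9.21 GiB

Audio: 384 kbps = 0.384 Mbps.
screen recording: 4.684 Mbps × 4320 s × 1.02 = 20639.6 Mb
music video: 11.584 Mbps × 371 s × 1.02 = 4383.6 Mb
training video: 8.184 Mbps × 2760 s × 1.02 = 23039.6 Mb
wedding highlight reel: 38.984 Mbps × 780 s × 1.02 = 31015.7 Mb
Total: 79078.5 Mb = 9884.8 MB.
= 9.206 GiB.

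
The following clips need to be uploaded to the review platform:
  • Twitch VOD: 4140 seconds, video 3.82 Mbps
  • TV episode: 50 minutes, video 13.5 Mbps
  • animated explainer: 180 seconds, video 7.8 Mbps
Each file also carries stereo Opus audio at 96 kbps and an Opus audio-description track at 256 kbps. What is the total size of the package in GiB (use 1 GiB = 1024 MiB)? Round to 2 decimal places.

Audio total: 96 + 256 = 352 kbps = 0.352 Mbps.
Twitch VOD: 4.172 Mbps × 4140 s = 17272.1 Mb
TV episode: 13.852 Mbps × 3000 s = 41556.0 Mb
animated explainer: 8.152 Mbps × 180 s = 1467.4 Mb
Total: 60295.4 Mb = 7536.9 MB.
= 7.019 GiB.

7.02 GiB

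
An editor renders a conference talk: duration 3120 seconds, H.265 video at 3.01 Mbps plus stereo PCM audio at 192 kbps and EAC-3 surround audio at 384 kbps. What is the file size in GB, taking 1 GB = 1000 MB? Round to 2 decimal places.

Audio total: 192 + 384 = 576 kbps = 0.576 Mbps.
Total bitrate: 3.01 + 0.576 = 3.586 Mbps.
Stream data: 3.586 Mbps × 3120 s = 11188.3 Mb.
11,188 Mb ÷ 8 = 1,399 MB → 1.399 GB.

1.40 GB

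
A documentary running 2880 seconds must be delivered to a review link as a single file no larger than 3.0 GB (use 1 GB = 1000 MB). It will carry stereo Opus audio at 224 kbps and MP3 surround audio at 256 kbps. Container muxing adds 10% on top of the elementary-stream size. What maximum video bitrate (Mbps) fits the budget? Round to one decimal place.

Budget: 3.0 GB = 24000.0 Mb.
Stream payload after overhead: 24000.0 / 1.10 = 21818.2 Mb.
Total bitrate budget: 21818.2 Mb / 2880 s = 7.576 Mbps.
Audio total: 224 + 256 = 480 kbps = 0.480 Mbps.
Video: 7.576 − 0.480 = 7.096 Mbps.

7.1 Mbps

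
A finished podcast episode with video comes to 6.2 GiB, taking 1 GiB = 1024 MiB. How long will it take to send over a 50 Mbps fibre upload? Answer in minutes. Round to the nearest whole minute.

18 minutes

File: 6.2 GiB = 53257.6 Mb.
At 50 Mbps: 53257.6 / 50 = 1065.2 s ≈ 17.8 minutes.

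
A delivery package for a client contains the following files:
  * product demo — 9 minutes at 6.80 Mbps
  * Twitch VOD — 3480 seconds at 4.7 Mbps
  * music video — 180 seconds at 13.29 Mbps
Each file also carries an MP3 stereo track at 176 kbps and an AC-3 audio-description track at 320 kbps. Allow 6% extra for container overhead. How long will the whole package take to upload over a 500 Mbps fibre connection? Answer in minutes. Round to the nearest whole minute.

1 minutes

Audio total: 176 + 320 = 496 kbps = 0.496 Mbps.
product demo: 7.296 Mbps × 540 s × 1.06 = 4176.2 Mb
Twitch VOD: 5.196 Mbps × 3480 s × 1.06 = 19167.0 Mb
music video: 13.786 Mbps × 180 s × 1.06 = 2630.4 Mb
Total: 25973.6 Mb = 3246.7 MB.
At 500 Mbps: 25973.6 / 500 = 52 s ≈ 0.866 minutes.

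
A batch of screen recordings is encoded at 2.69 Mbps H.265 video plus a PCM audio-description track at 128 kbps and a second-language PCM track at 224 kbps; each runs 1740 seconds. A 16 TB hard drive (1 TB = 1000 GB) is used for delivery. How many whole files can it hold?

24182

Audio total: 128 + 224 = 352 kbps = 0.352 Mbps.
Total bitrate: 3.042 Mbps.
Per item: 3.042 Mbps × 1740 s = 5,293 Mb = 661.6 MB.
Capacity: 16 TB = 128,000,000 Mb; 24182.52 items → 24182 complete.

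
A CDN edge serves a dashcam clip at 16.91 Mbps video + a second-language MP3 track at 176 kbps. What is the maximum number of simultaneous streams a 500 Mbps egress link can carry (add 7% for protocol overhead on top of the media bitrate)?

Audio: 176 kbps = 0.176 Mbps.
Per-viewer media rate: 17.086 Mbps.
On the wire with 7% overhead: 18.282 Mbps.
500 Mbps = 500.0 Mbps; 500.0 / 18.282 = 27.35 → 27 viewers.

27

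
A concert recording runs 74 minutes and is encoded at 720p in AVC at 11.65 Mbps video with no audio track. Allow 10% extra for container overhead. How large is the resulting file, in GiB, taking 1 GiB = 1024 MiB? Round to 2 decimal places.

74 min = 4440 s
Total bitrate: 11.65 Mbps.
Stream data: 11.650 Mbps × 4440 s = 51726.0 Mb.
With 10% container overhead: ×1.10.
56,899 Mb = 7,112,325,000 bytes ÷ 1,073,741,824 = 6.624 GiB.

6.62 GiB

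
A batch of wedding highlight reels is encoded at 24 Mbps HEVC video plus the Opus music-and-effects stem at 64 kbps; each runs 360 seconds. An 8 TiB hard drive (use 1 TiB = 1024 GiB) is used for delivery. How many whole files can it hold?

Audio: 64 kbps = 0.064 Mbps.
Total bitrate: 24.064 Mbps.
Per item: 24.064 Mbps × 360 s = 8,663 Mb = 1,083 MB.
Capacity: 8 TiB = 70,368,744 Mb; 8122.87 items → 8122 complete.

8122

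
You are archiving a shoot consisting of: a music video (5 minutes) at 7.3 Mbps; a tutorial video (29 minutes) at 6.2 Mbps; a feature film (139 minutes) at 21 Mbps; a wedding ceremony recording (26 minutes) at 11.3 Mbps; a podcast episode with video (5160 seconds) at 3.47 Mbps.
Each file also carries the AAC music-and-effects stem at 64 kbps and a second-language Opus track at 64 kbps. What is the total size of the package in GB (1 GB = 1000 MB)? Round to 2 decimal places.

28.23 GB

Audio total: 64 + 64 = 128 kbps = 0.128 Mbps.
music video: 7.428 Mbps × 300 s = 2228.4 Mb
tutorial video: 6.328 Mbps × 1740 s = 11010.7 Mb
feature film: 21.128 Mbps × 8340 s = 176207.5 Mb
wedding ceremony recording: 11.428 Mbps × 1560 s = 17827.7 Mb
podcast episode with video: 3.598 Mbps × 5160 s = 18565.7 Mb
Total: 225840.0 Mb = 28230.0 MB.
= 28.23 GB.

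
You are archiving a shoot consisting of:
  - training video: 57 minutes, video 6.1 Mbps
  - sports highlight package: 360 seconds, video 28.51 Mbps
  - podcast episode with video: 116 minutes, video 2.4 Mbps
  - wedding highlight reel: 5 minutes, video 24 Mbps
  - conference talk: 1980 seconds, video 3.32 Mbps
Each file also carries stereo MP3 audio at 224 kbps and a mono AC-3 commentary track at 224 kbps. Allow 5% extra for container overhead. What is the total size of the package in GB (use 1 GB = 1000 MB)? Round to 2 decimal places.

Audio total: 224 + 224 = 448 kbps = 0.448 Mbps.
training video: 6.548 Mbps × 3420 s × 1.05 = 23513.9 Mb
sports highlight package: 28.958 Mbps × 360 s × 1.05 = 10946.1 Mb
podcast episode with video: 2.848 Mbps × 6960 s × 1.05 = 20813.2 Mb
wedding highlight reel: 24.448 Mbps × 300 s × 1.05 = 7701.1 Mb
conference talk: 3.768 Mbps × 1980 s × 1.05 = 7833.7 Mb
Total: 70808.0 Mb = 8851.0 MB.
= 8.851 GB.

8.85 GB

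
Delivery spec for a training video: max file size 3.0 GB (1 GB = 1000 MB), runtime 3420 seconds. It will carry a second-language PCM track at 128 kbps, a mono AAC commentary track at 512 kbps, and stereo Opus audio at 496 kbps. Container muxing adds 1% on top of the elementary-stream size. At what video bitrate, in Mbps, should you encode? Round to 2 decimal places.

5.81 Mbps

Budget: 3.0 GB = 24000.0 Mb.
Stream payload after overhead: 24000.0 / 1.01 = 23762.4 Mb.
Total bitrate budget: 23762.4 Mb / 3420 s = 6.948 Mbps.
Audio total: 128 + 512 + 496 = 1136 kbps = 1.136 Mbps.
Video: 6.948 − 1.136 = 5.812 Mbps.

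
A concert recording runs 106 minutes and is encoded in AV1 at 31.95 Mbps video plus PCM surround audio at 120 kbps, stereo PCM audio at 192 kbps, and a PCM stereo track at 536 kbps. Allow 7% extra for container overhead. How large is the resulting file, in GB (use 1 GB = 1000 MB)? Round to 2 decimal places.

27.90 GB

106 min = 6360 s
Audio total: 120 + 192 + 536 = 848 kbps = 0.848 Mbps.
Total bitrate: 31.95 + 0.848 = 32.798 Mbps.
Stream data: 32.798 Mbps × 6360 s = 208595.3 Mb.
With 7% container overhead: ×1.07.
223,197 Mb ÷ 8 = 27,900 MB → 27.90 GB.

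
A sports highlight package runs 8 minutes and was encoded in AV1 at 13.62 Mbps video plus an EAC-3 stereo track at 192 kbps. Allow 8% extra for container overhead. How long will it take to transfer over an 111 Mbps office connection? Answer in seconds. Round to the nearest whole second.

8 min = 480 s
Audio: 192 kbps = 0.192 Mbps.
Total bitrate: 13.812 Mbps.
File: 13.812 Mbps × 480 s = 6629.8 Mb.
With 8% container overhead: ×1.08. → 7160.1 Mb.
At 111 Mbps: 7160.1 / 111 = 64.5 s ≈ 64.5 seconds.

65 seconds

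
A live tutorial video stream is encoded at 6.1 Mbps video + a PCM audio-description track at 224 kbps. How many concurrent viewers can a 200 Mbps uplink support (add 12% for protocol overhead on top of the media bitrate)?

Audio: 224 kbps = 0.224 Mbps.
Per-viewer media rate: 6.324 Mbps.
On the wire with 12% overhead: 7.083 Mbps.
200 Mbps = 200.0 Mbps; 200.0 / 7.083 = 28.24 → 28 viewers.

28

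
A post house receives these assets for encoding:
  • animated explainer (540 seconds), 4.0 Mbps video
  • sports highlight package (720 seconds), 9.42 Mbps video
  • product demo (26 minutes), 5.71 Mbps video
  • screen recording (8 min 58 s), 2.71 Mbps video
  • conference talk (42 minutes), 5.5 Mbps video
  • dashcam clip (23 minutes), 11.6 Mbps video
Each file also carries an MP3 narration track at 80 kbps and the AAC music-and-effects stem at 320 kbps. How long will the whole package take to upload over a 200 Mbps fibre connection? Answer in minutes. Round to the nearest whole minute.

4 minutes

Audio total: 80 + 320 = 400 kbps = 0.400 Mbps.
animated explainer: 4.400 Mbps × 540 s = 2376.0 Mb
sports highlight package: 9.820 Mbps × 720 s = 7070.4 Mb
product demo: 6.110 Mbps × 1560 s = 9531.6 Mb
screen recording: 3.110 Mbps × 538 s = 1673.2 Mb
conference talk: 5.900 Mbps × 2520 s = 14868.0 Mb
dashcam clip: 12.000 Mbps × 1380 s = 16560.0 Mb
Total: 52079.2 Mb = 6509.9 MB.
At 200 Mbps: 52079.2 / 200 = 260 s ≈ 4.34 minutes.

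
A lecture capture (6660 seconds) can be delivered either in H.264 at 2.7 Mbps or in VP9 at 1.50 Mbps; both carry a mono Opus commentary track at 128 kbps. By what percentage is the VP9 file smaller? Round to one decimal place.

Audio: 128 kbps = 0.128 Mbps.
H.264: 2.828 Mbps × 6660 s = 18834.5 Mb = 2.193 GiB.
VP9: 1.628 Mbps × 6660 s = 10842.5 Mb = 1.262 GiB.
Reduction: (1 − 1.262/2.193) × 100 = 42.43%.

42.4%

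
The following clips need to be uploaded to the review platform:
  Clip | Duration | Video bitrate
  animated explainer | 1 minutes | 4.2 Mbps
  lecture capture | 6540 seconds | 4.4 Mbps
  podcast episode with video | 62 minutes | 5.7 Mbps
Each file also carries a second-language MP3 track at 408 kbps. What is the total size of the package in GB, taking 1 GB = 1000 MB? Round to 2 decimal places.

Audio: 408 kbps = 0.408 Mbps.
animated explainer: 4.608 Mbps × 60 s = 276.5 Mb
lecture capture: 4.808 Mbps × 6540 s = 31444.3 Mb
podcast episode with video: 6.108 Mbps × 3720 s = 22721.8 Mb
Total: 54442.6 Mb = 6805.3 MB.
= 6.805 GB.

6.81 GB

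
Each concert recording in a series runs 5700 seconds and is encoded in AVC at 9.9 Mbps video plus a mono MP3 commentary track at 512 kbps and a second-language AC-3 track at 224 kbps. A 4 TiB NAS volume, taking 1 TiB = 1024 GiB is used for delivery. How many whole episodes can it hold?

Audio total: 512 + 224 = 736 kbps = 0.736 Mbps.
Total bitrate: 10.636 Mbps.
Per item: 10.636 Mbps × 5700 s = 60,625 Mb = 7,578 MB.
Capacity: 4 TiB = 35,184,372 Mb; 580.36 items → 580 complete.

580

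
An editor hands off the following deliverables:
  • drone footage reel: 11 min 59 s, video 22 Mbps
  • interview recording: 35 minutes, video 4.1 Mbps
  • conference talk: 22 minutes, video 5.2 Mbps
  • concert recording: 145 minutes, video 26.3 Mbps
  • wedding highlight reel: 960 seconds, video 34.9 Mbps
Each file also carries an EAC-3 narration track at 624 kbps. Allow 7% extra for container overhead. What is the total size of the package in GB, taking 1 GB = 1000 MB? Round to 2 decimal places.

40.42 GB

Audio: 624 kbps = 0.624 Mbps.
drone footage reel: 22.624 Mbps × 719 s × 1.07 = 17405.3 Mb
interview recording: 4.724 Mbps × 2100 s × 1.07 = 10614.8 Mb
conference talk: 5.824 Mbps × 1320 s × 1.07 = 8225.8 Mb
concert recording: 26.924 Mbps × 8700 s × 1.07 = 250635.5 Mb
wedding highlight reel: 35.524 Mbps × 960 s × 1.07 = 36490.3 Mb
Total: 323371.7 Mb = 40421.5 MB.
= 40.42 GB.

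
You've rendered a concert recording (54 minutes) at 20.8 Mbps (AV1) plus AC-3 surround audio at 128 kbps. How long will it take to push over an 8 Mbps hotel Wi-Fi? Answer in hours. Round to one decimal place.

2.4 hours

54 min = 3240 s
Audio: 128 kbps = 0.128 Mbps.
Total bitrate: 20.928 Mbps.
File: 20.928 Mbps × 3240 s = 67806.7 Mb.
At 8 Mbps: 67806.7 / 8 = 8475.8 s ≈ 2.35 hours.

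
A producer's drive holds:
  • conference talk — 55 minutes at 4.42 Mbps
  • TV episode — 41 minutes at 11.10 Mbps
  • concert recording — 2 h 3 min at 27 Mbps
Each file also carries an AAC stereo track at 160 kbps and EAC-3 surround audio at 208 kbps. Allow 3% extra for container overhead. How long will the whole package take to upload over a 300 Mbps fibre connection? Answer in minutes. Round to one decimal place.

14.1 minutes

Audio total: 160 + 208 = 368 kbps = 0.368 Mbps.
conference talk: 4.788 Mbps × 3300 s × 1.03 = 16274.4 Mb
TV episode: 11.468 Mbps × 2460 s × 1.03 = 29057.6 Mb
concert recording: 27.368 Mbps × 7380 s × 1.03 = 208035.1 Mb
Total: 253367.1 Mb = 31670.9 MB.
At 300 Mbps: 253367.1 / 300 = 845 s ≈ 14.1 minutes.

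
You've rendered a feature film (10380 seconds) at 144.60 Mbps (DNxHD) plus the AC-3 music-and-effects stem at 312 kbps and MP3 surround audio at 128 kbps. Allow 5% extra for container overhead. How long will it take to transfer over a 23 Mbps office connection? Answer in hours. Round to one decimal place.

19.1 hours

Audio total: 312 + 128 = 440 kbps = 0.440 Mbps.
Total bitrate: 145.040 Mbps.
File: 145.040 Mbps × 10380 s = 1505515.2 Mb.
With 5% container overhead: ×1.05. → 1580791.0 Mb.
At 23 Mbps: 1580791.0 / 23 = 68730.0 s ≈ 19.1 hours.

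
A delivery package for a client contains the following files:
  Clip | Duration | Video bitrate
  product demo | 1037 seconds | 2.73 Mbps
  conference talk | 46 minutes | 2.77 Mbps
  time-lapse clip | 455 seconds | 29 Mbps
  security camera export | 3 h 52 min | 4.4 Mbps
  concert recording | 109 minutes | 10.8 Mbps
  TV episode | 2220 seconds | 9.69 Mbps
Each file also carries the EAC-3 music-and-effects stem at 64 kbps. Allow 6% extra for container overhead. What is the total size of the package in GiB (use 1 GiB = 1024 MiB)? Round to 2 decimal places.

22.06 GiB

Audio: 64 kbps = 0.064 Mbps.
product demo: 2.794 Mbps × 1037 s × 1.06 = 3071.2 Mb
conference talk: 2.834 Mbps × 2760 s × 1.06 = 8291.2 Mb
time-lapse clip: 29.064 Mbps × 455 s × 1.06 = 14017.6 Mb
security camera export: 4.464 Mbps × 13920 s × 1.06 = 65867.2 Mb
concert recording: 10.864 Mbps × 6540 s × 1.06 = 75313.6 Mb
TV episode: 9.754 Mbps × 2220 s × 1.06 = 22953.1 Mb
Total: 189513.9 Mb = 23689.2 MB.
= 22.06 GiB.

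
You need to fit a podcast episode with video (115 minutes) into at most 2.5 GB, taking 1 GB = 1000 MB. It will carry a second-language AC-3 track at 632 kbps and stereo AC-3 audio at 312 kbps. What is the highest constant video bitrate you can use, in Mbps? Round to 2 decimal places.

Budget: 2.5 GB = 20000.0 Mb.
115 min = 6900 s
Total bitrate budget: 20000.0 Mb / 6900 s = 2.899 Mbps.
Audio total: 632 + 312 = 944 kbps = 0.944 Mbps.
Video: 2.899 − 0.944 = 1.955 Mbps.

1.95 Mbps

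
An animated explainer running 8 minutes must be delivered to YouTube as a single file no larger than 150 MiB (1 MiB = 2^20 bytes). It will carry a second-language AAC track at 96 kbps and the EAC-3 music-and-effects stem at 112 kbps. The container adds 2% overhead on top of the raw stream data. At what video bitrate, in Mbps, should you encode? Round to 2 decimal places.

2.36 Mbps

Budget: 150 MiB = 1258.3 Mb.
Stream payload after overhead: 1258.3 / 1.02 = 1233.6 Mb.
8 min = 480 s
Total bitrate budget: 1233.6 Mb / 480 s = 2.570 Mbps.
Audio total: 96 + 112 = 208 kbps = 0.208 Mbps.
Video: 2.570 − 0.208 = 2.362 Mbps.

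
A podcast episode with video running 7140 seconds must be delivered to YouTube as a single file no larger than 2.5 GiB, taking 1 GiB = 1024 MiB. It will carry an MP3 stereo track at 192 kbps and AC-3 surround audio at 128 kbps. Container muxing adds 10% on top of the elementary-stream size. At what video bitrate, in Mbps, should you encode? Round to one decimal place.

Budget: 2.5 GiB = 21474.8 Mb.
Stream payload after overhead: 21474.8 / 1.10 = 19522.6 Mb.
Total bitrate budget: 19522.6 Mb / 7140 s = 2.734 Mbps.
Audio total: 192 + 128 = 320 kbps = 0.320 Mbps.
Video: 2.734 − 0.320 = 2.414 Mbps.

2.4 Mbps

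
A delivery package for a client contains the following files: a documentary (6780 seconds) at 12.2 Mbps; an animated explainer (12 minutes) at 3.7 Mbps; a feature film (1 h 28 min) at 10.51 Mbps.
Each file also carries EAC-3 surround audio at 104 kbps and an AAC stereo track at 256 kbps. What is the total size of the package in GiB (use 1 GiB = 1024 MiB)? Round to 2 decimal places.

Audio total: 104 + 256 = 360 kbps = 0.360 Mbps.
documentary: 12.560 Mbps × 6780 s = 85156.8 Mb
animated explainer: 4.060 Mbps × 720 s = 2923.2 Mb
feature film: 10.870 Mbps × 5280 s = 57393.6 Mb
Total: 145473.6 Mb = 18184.2 MB.
= 16.94 GiB.

16.94 GiB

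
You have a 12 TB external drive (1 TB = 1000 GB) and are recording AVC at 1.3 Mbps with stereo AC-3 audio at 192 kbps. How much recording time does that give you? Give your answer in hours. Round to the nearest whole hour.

Audio: 192 kbps = 0.192 Mbps.
Total bitrate: 1.3 + 0.192 = 1.492 Mbps.
Capacity: 12 TB = 96,000,000 Mb.
Recording time: 96,000,000 / 1.492 = 64,343,164 s ≈ 17,873 hours.

17873 hours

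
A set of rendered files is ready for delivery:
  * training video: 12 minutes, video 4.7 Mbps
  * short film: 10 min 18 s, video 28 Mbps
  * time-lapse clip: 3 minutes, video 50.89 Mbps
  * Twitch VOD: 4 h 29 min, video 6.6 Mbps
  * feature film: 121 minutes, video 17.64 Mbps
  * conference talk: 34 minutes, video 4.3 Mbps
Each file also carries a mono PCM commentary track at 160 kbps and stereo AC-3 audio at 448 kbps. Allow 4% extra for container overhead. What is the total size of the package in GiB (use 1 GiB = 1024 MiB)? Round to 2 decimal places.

35.06 GiB

Audio total: 160 + 448 = 608 kbps = 0.608 Mbps.
training video: 5.308 Mbps × 720 s × 1.04 = 3974.6 Mb
short film: 28.608 Mbps × 618 s × 1.04 = 18386.9 Mb
time-lapse clip: 51.498 Mbps × 180 s × 1.04 = 9640.4 Mb
Twitch VOD: 7.208 Mbps × 16140 s × 1.04 = 120990.6 Mb
feature film: 18.248 Mbps × 7260 s × 1.04 = 137779.7 Mb
conference talk: 4.908 Mbps × 2040 s × 1.04 = 10412.8 Mb
Total: 301185.1 Mb = 37648.1 MB.
= 35.06 GiB.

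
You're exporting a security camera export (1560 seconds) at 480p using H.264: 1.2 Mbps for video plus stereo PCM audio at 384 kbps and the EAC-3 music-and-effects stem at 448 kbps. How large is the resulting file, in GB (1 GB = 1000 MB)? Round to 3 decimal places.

Audio total: 384 + 448 = 832 kbps = 0.832 Mbps.
Total bitrate: 1.2 + 0.832 = 2.032 Mbps.
Stream data: 2.032 Mbps × 1560 s = 3169.9 Mb.
3,170 Mb ÷ 8 = 396.2 MB → 0.3962 GB.

0.396 GB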